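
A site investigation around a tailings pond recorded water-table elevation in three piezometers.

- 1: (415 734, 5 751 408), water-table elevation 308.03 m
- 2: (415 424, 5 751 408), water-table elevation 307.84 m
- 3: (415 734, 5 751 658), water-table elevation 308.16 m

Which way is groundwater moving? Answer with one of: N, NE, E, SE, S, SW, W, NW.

SW

∂h/∂x = (307.84 − 308.03) / (415424 − 415734) = +0.0006129
∂h/∂y = (308.16 − 308.03) / (5751658 − 5751408) = +0.0005200
Flow = −∇h = (-0.0006129 east, -0.0005200 north), which points southwest.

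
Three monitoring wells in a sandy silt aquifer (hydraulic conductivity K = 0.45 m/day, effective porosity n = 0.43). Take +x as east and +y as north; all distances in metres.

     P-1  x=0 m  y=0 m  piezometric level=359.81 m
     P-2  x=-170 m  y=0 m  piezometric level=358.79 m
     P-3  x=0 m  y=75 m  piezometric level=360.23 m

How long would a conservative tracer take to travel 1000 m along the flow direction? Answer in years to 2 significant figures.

∂h/∂x = (358.79 − 359.81) / (-170 − 0) = +0.006000
∂h/∂y = (360.23 − 359.81) / (75 − 0) = +0.005600
|∇h| = √(0.006000² + 0.005600²) = 0.008207
Seepage velocity v = K·i/n = 0.45 × 0.008207 / 0.43 = 0.008589 m/day.
t = 1000 / 0.008589 = 1.164e+05 days = 319 years.

320 years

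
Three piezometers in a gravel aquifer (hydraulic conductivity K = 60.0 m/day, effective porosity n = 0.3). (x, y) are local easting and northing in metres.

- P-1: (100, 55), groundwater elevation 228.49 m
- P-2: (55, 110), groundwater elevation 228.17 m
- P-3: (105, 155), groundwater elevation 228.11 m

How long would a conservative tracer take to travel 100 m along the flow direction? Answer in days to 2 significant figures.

110 days

With h = a·x + b·y + c and P-1 as origin, the differences give:
  (-45)·a + 55·b = -0.32
  5·a + 100·b = -0.38
Eliminate b (×100 and ×55, subtract): -4775·a = -11.100 → a = ∂h/∂x = +0.002325
Back-substitute: b = ∂h/∂y = -0.003916.
|∇h| = √(0.002325² + -0.003916²) = 0.004554
Seepage velocity v = K·i/n = 60.0 × 0.004554 / 0.3 = 0.9108 m/day.
t = 100 / 0.9108 = 109.8 days.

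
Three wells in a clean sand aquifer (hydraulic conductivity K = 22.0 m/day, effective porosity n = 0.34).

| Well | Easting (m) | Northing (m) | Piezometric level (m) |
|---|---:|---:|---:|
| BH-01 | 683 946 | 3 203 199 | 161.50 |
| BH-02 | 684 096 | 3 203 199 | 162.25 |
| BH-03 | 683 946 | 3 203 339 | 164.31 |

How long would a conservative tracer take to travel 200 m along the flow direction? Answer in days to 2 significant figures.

∂h/∂x = (162.25 − 161.50) / (684096 − 683946) = +0.005000
∂h/∂y = (164.31 − 161.50) / (3203339 − 3203199) = +0.02007
|∇h| = √(0.005000² + 0.02007²) = 0.02068
Seepage velocity v = K·i/n = 22.0 × 0.02068 / 0.34 = 1.338 m/day.
t = 200 / 1.338 = 149.5 days.

150 days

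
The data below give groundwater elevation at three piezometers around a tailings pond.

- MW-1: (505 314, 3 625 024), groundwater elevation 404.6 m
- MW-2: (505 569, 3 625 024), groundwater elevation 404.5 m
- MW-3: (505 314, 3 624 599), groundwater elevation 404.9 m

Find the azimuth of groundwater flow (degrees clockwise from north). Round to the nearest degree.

029°

∂h/∂x = (404.5 − 404.6) / (505569 − 505314) = -0.0003922
∂h/∂y = (404.9 − 404.6) / (3624599 − 3625024) = -0.0007059
Flow direction (−∇h) has components (+0.0003922 E, +0.0007059 N).
Azimuth = atan2(E, N) = atan2(+0.0003922, +0.0007059) = 29.1° ≈ 029°.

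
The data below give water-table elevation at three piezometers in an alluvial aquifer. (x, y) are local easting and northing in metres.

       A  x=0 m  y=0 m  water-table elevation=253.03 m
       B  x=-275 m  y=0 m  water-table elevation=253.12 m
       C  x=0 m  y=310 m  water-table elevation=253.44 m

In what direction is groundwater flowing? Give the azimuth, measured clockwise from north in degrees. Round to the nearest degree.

166°

∂h/∂x = (253.12 − 253.03) / (-275 − 0) = -0.0003273
∂h/∂y = (253.44 − 253.03) / (310 − 0) = +0.001323
Flow direction (−∇h) has components (+0.0003273 E, -0.001323 N).
Azimuth = atan2(E, N) = atan2(+0.0003273, -0.001323) = 166.1° ≈ 166°.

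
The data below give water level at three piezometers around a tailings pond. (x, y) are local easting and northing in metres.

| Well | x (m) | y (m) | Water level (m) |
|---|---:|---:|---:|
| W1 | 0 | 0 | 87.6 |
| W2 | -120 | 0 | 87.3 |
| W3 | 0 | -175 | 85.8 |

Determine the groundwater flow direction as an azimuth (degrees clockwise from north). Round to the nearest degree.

194°

∂h/∂x = (87.3 − 87.6) / (-120 − 0) = +0.002500
∂h/∂y = (85.8 − 87.6) / (-175 − 0) = +0.01029
Flow direction (−∇h) has components (-0.002500 E, -0.01029 N).
Azimuth = atan2(E, N) = atan2(-0.002500, -0.01029) = 193.7° ≈ 194°.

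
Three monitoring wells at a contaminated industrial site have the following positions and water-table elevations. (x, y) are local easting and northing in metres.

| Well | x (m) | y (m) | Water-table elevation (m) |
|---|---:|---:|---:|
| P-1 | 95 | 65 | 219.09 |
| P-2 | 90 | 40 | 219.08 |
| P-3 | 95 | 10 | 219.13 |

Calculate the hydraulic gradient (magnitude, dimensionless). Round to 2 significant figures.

0.0057

Differences from P-1: to P-2 (Δx, Δy, Δh) = (-5, -25, -0.01); to P-3 = (0, -55, +0.04).
Solve a·Δx + b·Δy = Δh: det = (-5)·(-55) − 0·(-25) = 275.
∂h/∂x = [(-0.01)·(-55) − (+0.04)·(-25)] / 275 = +0.005636
∂h/∂y = [(-5)·(+0.04) − 0·(-0.01)] / 275 = -0.0007273
|∇h| = √(0.005636² + -0.0007273²) = 0.005683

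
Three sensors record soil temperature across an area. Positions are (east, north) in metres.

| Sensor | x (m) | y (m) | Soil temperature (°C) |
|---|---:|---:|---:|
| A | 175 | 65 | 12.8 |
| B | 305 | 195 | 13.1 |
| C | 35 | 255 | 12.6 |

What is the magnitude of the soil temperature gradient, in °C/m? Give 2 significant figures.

Three-point gradient (reference A): Δ to B = (130, 130, +0.3), Δ to C = (-140, 190, -0.2).
∂T/∂x = +0.001935, ∂T/∂y = +0.0003730 (det = 42900).
|∇f| = √(0.001935² + 0.0003730²) = 0.001971 °C/m

0.0020 °C/m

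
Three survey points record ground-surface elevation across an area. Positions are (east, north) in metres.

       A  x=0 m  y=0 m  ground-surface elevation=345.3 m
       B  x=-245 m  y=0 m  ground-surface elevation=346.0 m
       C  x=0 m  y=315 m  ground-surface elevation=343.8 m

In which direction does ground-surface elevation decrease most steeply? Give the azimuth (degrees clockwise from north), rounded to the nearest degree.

∂z/∂x = (346.0 − 345.3) / (-245 − 0) = -0.002857
∂z/∂y = (343.8 − 345.3) / (315 − 0) = -0.004762
Steepest decrease is along −∇f: components (+0.002857 E, +0.004762 N).
Azimuth = atan2(+0.002857, +0.004762) = 31.0° ≈ 031°.

031°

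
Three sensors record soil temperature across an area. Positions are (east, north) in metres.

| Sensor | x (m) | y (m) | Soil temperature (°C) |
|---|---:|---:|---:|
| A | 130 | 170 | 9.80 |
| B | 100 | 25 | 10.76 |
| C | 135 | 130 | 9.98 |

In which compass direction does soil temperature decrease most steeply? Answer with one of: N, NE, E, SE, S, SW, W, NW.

NE

Taking A as reference: B−A = (-30, -145, +0.96); C−A = (5, -40, +0.18).
Determinant of the coordinate differences = (-30)·(-40) − 5·(-145) = 1925.
∂T/∂x = [(+0.96)·(-40) − (+0.18)·(-145)] / 1925 = -0.006390
∂T/∂y = [(-30)·(+0.18) − 5·(+0.96)] / 1925 = -0.005299
Steepest decrease is along −∇f = (+0.006390 E, +0.005299 N) → northeast.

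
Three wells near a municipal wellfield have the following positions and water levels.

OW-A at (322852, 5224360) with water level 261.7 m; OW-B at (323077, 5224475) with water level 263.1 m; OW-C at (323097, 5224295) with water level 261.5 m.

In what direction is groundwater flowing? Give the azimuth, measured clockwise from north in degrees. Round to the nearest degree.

190°

With h = a·x + b·y + c and OW-A as origin, the differences give:
  225·a + 115·b = +1.4
  245·a + (-65)·b = -0.2
Eliminate b (×(-65) and ×115, subtract): -42800·a = -68.00 → a = ∂h/∂x = +0.001589
Back-substitute: b = ∂h/∂y = +0.009065.
Flow direction (−∇h) has components (-0.001589 E, -0.009065 N).
Azimuth = atan2(E, N) = atan2(-0.001589, -0.009065) = 189.9° ≈ 190°.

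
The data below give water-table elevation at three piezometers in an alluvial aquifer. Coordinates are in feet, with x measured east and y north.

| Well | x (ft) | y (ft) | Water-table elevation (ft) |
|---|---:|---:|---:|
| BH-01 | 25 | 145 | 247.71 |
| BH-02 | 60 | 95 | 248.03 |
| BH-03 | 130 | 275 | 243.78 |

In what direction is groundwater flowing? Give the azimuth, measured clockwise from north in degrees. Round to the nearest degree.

042°

With h = a·x + b·y + c and BH-01 as origin, the differences give:
  35·a + (-50)·b = +0.32
  105·a + 130·b = -3.93
Eliminate b (×130 and ×(-50), subtract): 9800·a = -154.900 → a = ∂h/∂x = -0.01581
Back-substitute: b = ∂h/∂y = -0.01746.
Flow direction (−∇h) has components (+0.01581 E, +0.01746 N).
Azimuth = atan2(E, N) = atan2(+0.01581, +0.01746) = 42.1° ≈ 042°.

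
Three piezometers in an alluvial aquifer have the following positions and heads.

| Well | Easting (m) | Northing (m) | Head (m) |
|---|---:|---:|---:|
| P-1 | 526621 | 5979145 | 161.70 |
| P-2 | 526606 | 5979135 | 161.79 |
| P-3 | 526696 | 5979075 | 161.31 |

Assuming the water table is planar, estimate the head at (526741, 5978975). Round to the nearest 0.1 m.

Differences from P-1: to P-2 (Δx, Δy, Δh) = (-15, -10, +0.09); to P-3 = (75, -70, -0.39).
Determinant of the coordinate differences = (-15)·(-70) − 75·(-10) = 1800.
∂h/∂x = [(+0.09)·(-70) − (-0.39)·(-10)] / 1800 = -0.005667
∂h/∂y = [(-15)·(-0.39) − 75·(+0.09)] / 1800 = -0.0005000
h(526741, 5978975) = 161.70 + (-0.005667)·(120) + (-0.0005000)·(-170) = 161.70 -0.680 +0.085 = 161.105 m.

161.1 m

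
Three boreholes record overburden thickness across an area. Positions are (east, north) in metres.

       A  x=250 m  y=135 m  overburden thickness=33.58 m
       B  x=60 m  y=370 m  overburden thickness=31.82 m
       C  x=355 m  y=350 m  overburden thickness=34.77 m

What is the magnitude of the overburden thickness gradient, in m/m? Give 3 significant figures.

Differences from A: to B (Δx, Δy, Δh) = (-190, 235, -1.76); to C = (105, 215, +1.19).
Solve a·Δx + b·Δy = Δd: det = (-190)·215 − 105·235 = -65525.
∂d/∂x = [(-1.76)·215 − (+1.19)·235] / -65525 = +0.01004
∂d/∂y = [(-190)·(+1.19) − 105·(-1.76)] / -65525 = +0.0006303
|∇f| = √(0.01004² + 0.0006303²) = 0.01006 m/m

0.0101 m/m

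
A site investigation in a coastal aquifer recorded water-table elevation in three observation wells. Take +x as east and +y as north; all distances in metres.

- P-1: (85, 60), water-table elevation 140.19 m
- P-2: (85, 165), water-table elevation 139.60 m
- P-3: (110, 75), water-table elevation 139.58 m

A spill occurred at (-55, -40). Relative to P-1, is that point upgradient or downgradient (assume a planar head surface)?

upgradient

Three-point gradient (reference P-1): Δ to P-2 = (0, 105, -0.59), Δ to P-3 = (25, 15, -0.61).
∂h/∂x = -0.02103, ∂h/∂y = -0.005619 (det = -2625).
Head at (-55, -40) = 140.19 + (-0.02103)·(-140) + (-0.005619)·(-100) = 143.70 m.
That is higher than the 140.19 m at P-1, so the point is upgradient.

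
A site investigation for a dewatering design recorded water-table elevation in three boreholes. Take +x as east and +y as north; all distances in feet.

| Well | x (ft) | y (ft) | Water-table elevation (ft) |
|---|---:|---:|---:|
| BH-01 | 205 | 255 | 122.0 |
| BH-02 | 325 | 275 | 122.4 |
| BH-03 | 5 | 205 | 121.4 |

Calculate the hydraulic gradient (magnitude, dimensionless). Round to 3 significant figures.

0.00566

Taking BH-01 as reference: BH-02−BH-01 = (120, 20, +0.4); BH-03−BH-01 = (-200, -50, -0.6).
Solve a·Δx + b·Δy = Δh: det = 120·(-50) − (-200)·20 = -2000.
∂h/∂x = [(+0.4)·(-50) − (-0.6)·20] / -2000 = +0.004000
∂h/∂y = [120·(-0.6) − (-200)·(+0.4)] / -2000 = -0.004000
|∇h| = √(0.004000² + -0.004000²) = 0.005657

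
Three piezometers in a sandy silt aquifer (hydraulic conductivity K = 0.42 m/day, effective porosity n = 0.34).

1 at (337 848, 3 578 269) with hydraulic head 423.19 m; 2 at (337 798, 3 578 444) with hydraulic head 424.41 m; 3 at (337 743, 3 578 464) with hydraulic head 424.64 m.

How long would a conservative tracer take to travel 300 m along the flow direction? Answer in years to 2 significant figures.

99 years

With h = a·x + b·y + c and 1 as origin, the differences give:
  (-50)·a + 175·b = +1.22
  (-105)·a + 195·b = +1.45
Eliminate b (×195 and ×175, subtract): 8625·a = -15.850 → a = ∂h/∂x = -0.001838
Back-substitute: b = ∂h/∂y = +0.006446.
|∇h| = √(-0.001838² + 0.006446²) = 0.006703
Seepage velocity v = K·i/n = 0.42 × 0.006703 / 0.34 = 0.00828 m/day.
t = 300 / 0.00828 = 3.623e+04 days = 99.2 years.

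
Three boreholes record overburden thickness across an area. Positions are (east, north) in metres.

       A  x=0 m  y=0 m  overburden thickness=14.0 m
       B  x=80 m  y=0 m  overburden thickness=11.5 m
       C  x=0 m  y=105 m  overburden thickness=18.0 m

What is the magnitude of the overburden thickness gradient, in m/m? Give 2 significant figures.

0.049 m/m

∂d/∂x = (11.5 − 14.0) / (80 − 0) = -0.03125
∂d/∂y = (18.0 − 14.0) / (105 − 0) = +0.03810
|∇f| = √(-0.03125² + 0.03810²) = 0.04928 m/m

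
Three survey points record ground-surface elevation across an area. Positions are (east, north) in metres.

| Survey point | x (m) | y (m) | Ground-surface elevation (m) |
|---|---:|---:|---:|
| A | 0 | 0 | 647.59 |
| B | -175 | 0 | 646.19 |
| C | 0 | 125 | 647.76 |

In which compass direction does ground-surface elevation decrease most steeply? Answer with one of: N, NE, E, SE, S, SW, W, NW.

∂z/∂x = (646.19 − 647.59) / (-175 − 0) = +0.008000
∂z/∂y = (647.76 − 647.59) / (125 − 0) = +0.001360
Steepest decrease is along −∇f = (-0.008000 E, -0.001360 N) → west.

W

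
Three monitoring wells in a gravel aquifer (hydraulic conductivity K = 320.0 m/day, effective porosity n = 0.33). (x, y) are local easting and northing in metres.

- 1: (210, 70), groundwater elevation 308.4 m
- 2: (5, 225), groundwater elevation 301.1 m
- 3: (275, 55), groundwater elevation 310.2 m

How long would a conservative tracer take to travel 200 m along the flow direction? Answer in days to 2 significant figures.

With h = a·x + b·y + c and 1 as origin, the differences give:
  (-205)·a + 155·b = -7.3
  65·a + (-15)·b = +1.8
Eliminate b (×(-15) and ×155, subtract): -7000·a = -169.50 → a = ∂h/∂x = +0.02421
Back-substitute: b = ∂h/∂y = -0.01507.
|∇h| = √(0.02421² + -0.01507²) = 0.02852
Seepage velocity v = K·i/n = 320.0 × 0.02852 / 0.33 = 27.66 m/day.
t = 200 / 27.66 = 7.231 days.

7.2 days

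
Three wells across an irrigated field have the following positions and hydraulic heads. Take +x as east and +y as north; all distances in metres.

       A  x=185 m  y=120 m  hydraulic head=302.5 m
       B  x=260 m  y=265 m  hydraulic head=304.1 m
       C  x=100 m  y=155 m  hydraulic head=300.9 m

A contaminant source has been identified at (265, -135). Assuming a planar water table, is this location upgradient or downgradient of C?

upgradient

Three-point gradient (reference A): Δ to B = (75, 145, +1.6), Δ to C = (-85, 35, -1.6).
∂h/∂x = +0.01926, ∂h/∂y = +0.001070 (det = 14950).
Head at (265, -135) = 302.5 + (+0.01926)·(80) + (+0.001070)·(-255) = 303.77 m.
That is higher than the 300.9 m at C, so the point is upgradient.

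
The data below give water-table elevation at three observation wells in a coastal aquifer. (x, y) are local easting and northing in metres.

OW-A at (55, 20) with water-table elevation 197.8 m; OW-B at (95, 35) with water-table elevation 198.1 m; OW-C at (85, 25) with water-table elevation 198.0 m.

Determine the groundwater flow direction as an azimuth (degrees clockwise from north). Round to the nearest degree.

236°

Taking OW-A as reference: OW-B−OW-A = (40, 15, +0.3); OW-C−OW-A = (30, 5, +0.2).
Determinant of the coordinate differences = 40·5 − 30·15 = -250.
∂h/∂x = [(+0.3)·5 − (+0.2)·15] / -250 = +0.006000
∂h/∂y = [40·(+0.2) − 30·(+0.3)] / -250 = +0.004000
Flow direction (−∇h) has components (-0.006000 E, -0.004000 N).
Azimuth = atan2(E, N) = atan2(-0.006000, -0.004000) = 236.3° ≈ 236°.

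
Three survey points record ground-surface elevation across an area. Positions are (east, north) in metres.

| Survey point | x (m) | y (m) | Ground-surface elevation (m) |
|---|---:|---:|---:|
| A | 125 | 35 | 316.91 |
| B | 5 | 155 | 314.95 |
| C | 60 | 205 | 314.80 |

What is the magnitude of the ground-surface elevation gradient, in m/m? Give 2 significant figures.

Differences from A: to B (Δx, Δy, Δh) = (-120, 120, -1.96); to C = (-65, 170, -2.11).
Determinant of the coordinate differences = (-120)·170 − (-65)·120 = -12600.
∂z/∂x = [(-1.96)·170 − (-2.11)·120] / -12600 = +0.006349
∂z/∂y = [(-120)·(-2.11) − (-65)·(-1.96)] / -12600 = -0.009984
|∇f| = √(0.006349² + -0.009984²) = 0.01183 m/m

0.012 m/m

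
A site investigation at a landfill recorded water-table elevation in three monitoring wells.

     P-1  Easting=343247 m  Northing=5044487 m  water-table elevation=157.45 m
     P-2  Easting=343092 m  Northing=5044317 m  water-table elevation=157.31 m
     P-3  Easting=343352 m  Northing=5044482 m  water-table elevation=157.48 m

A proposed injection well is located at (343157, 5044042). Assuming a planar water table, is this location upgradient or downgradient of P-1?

Taking P-1 as reference: P-2−P-1 = (-155, -170, -0.14); P-3−P-1 = (105, -5, +0.03).
Solve a·Δx + b·Δy = Δh: det = (-155)·(-5) − 105·(-170) = 18625.
∂h/∂x = [(-0.14)·(-5) − (+0.03)·(-170)] / 18625 = +0.0003114
∂h/∂y = [(-155)·(+0.03) − 105·(-0.14)] / 18625 = +0.0005396
Head at (343157, 5044042) = 157.45 + (+0.0003114)·(-90) + (+0.0005396)·(-445) = 157.18 m.
That is lower than the 157.45 m at P-1, so the point is downgradient.

downgradient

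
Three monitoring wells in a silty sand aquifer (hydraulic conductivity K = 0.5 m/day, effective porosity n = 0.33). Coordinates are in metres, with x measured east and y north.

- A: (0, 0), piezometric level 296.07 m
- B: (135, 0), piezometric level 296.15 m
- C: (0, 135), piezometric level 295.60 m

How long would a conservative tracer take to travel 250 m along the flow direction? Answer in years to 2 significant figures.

130 years

∂h/∂x = (296.15 − 296.07) / (135 − 0) = +0.0005926
∂h/∂y = (295.60 − 296.07) / (135 − 0) = -0.003481
|∇h| = √(0.0005926² + -0.003481²) = 0.003531
Seepage velocity v = K·i/n = 0.5 × 0.003531 / 0.33 = 0.00535 m/day.
t = 250 / 0.00535 = 4.673e+04 days = 128 years.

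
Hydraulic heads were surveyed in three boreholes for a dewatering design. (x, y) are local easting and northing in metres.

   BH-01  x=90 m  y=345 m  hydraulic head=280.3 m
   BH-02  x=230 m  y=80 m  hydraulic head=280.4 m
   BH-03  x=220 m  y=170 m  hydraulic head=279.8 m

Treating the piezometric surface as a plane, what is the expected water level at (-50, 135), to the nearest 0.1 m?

284.2 m

Differences from BH-01: to BH-02 (Δx, Δy, Δh) = (140, -265, +0.1); to BH-03 = (130, -175, -0.5).
Solve a·Δx + b·Δy = Δh: det = 140·(-175) − 130·(-265) = 9950.
∂h/∂x = [(+0.1)·(-175) − (-0.5)·(-265)] / 9950 = -0.01508
∂h/∂y = [140·(-0.5) − 130·(+0.1)] / 9950 = -0.008342
h(-50, 135) = 280.3 + (-0.01508)·(-140) + (-0.008342)·(-210) = 280.3 +2.111 +1.752 = 284.162 m.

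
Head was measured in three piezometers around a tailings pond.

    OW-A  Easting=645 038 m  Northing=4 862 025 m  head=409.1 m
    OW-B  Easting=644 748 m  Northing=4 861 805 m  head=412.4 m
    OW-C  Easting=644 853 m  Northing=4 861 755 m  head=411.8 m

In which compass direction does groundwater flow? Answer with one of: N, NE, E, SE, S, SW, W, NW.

Taking OW-A as reference: OW-B−OW-A = (-290, -220, +3.3); OW-C−OW-A = (-185, -270, +2.7).
Determinant of the coordinate differences = (-290)·(-270) − (-185)·(-220) = 37600.
∂h/∂x = [(+3.3)·(-270) − (+2.7)·(-220)] / 37600 = -0.007899
∂h/∂y = [(-290)·(+2.7) − (-185)·(+3.3)] / 37600 = -0.004588
Flow = −∇h = (+0.007899 east, +0.004588 north), which points northeast.

NE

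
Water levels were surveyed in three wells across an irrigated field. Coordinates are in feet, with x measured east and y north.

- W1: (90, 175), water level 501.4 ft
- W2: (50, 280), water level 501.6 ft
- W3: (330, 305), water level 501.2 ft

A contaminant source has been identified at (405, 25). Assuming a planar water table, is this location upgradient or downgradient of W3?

downgradient

Taking W1 as reference: W2−W1 = (-40, 105, +0.2); W3−W1 = (240, 130, -0.2).
Determinant of the coordinate differences = (-40)·130 − 240·105 = -30400.
∂h/∂x = [(+0.2)·130 − (-0.2)·105] / -30400 = -0.001546
∂h/∂y = [(-40)·(-0.2) − 240·(+0.2)] / -30400 = +0.001316
Head at (405, 25) = 501.4 + (-0.001546)·(315) + (+0.001316)·(-150) = 500.72 ft.
That is lower than the 501.2 ft at W3, so the point is downgradient.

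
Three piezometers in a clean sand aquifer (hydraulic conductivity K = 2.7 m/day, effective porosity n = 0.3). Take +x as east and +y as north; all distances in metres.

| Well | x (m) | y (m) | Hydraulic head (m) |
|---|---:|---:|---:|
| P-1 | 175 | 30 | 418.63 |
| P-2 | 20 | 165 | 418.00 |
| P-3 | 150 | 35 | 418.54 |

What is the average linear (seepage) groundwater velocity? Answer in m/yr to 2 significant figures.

12 m/yr

With h = a·x + b·y + c and P-1 as origin, the differences give:
  (-155)·a + 135·b = -0.63
  (-25)·a + 5·b = -0.09
Eliminate b (×5 and ×135, subtract): 2600·a = 9.000 → a = ∂h/∂x = +0.003462
Back-substitute: b = ∂h/∂y = -0.0006923.
|∇h| = √(0.003462² + -0.0006923²) = 0.003531
Seepage velocity v = K·i/n = 2.7 × 0.003531 / 0.3 = 0.03178 m/day = 11.61 m/yr.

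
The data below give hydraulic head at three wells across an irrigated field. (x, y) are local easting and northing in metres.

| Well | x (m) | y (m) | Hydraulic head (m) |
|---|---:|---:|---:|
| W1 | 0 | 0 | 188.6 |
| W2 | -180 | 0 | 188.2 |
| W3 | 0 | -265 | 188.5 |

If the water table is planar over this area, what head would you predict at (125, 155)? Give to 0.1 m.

∂h/∂x = (188.2 − 188.6) / (-180 − 0) = +0.002222
∂h/∂y = (188.5 − 188.6) / (-265 − 0) = +0.0003774
h(125, 155) = 188.6 + (+0.002222)·(125) + (+0.0003774)·(155) = 188.6 +0.278 +0.058 = 188.936 m.

188.9 m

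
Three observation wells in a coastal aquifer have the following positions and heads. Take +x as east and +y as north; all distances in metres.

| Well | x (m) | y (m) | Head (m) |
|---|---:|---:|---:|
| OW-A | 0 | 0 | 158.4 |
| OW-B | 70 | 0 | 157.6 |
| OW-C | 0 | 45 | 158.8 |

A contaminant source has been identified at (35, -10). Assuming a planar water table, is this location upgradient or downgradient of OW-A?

downgradient

∂h/∂x = (157.6 − 158.4) / (70 − 0) = -0.01143
∂h/∂y = (158.8 − 158.4) / (45 − 0) = +0.008889
Head at (35, -10) = 158.4 + (-0.01143)·(35) + (+0.008889)·(-10) = 157.91 m.
That is lower than the 158.4 m at OW-A, so the point is downgradient.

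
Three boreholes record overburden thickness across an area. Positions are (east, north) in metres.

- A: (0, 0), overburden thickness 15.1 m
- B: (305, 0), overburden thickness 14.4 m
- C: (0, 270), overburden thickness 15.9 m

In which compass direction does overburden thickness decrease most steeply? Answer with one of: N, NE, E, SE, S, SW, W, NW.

∂d/∂x = (14.4 − 15.1) / (305 − 0) = -0.002295
∂d/∂y = (15.9 − 15.1) / (270 − 0) = +0.002963
Steepest decrease is along −∇f = (+0.002295 E, -0.002963 N) → southeast.

SE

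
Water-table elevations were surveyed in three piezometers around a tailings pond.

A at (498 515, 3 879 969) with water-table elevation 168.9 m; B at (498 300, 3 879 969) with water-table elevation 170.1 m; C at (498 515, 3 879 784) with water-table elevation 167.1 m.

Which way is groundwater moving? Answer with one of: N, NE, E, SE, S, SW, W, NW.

∂h/∂x = (170.1 − 168.9) / (498300 − 498515) = -0.005581
∂h/∂y = (167.1 − 168.9) / (3879784 − 3879969) = +0.009730
Flow = −∇h = (+0.005581 east, -0.009730 north), which points southeast.

SE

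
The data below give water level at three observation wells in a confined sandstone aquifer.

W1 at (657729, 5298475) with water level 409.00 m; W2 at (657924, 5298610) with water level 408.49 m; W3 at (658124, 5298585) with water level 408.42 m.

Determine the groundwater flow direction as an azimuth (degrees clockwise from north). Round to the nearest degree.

Three-point gradient (reference W1): Δ to W2 = (195, 135, -0.51), Δ to W3 = (395, 110, -0.58).
∂h/∂x = -0.0006965, ∂h/∂y = -0.002772 (det = -31875).
Flow direction (−∇h) has components (+0.0006965 E, +0.002772 N).
Azimuth = atan2(E, N) = atan2(+0.0006965, +0.002772) = 14.1° ≈ 014°.

014°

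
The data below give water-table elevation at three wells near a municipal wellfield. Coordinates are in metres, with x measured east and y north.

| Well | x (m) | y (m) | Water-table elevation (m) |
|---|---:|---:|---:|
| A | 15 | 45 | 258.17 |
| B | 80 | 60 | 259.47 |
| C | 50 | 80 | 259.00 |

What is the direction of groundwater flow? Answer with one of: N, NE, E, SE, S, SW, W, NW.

With h = a·x + b·y + c and A as origin, the differences give:
  65·a + 15·b = +1.30
  35·a + 35·b = +0.83
Eliminate b (×35 and ×15, subtract): 1750·a = 33.050 → a = ∂h/∂x = +0.01889
Back-substitute: b = ∂h/∂y = +0.004829.
Flow = −∇h = (-0.01889 east, -0.004829 north), which points west.

W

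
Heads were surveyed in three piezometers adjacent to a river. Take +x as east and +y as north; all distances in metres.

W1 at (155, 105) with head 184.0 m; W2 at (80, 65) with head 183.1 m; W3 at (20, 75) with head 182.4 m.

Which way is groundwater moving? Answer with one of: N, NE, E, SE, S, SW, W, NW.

W

Differences from W1: to W2 (Δx, Δy, Δh) = (-75, -40, -0.9); to W3 = (-135, -30, -1.6).
Solve a·Δx + b·Δy = Δh: det = (-75)·(-30) − (-135)·(-40) = -3150.
∂h/∂x = [(-0.9)·(-30) − (-1.6)·(-40)] / -3150 = +0.01175
∂h/∂y = [(-75)·(-1.6) − (-135)·(-0.9)] / -3150 = +0.0004762
Flow = −∇h = (-0.01175 east, -0.0004762 north), which points west.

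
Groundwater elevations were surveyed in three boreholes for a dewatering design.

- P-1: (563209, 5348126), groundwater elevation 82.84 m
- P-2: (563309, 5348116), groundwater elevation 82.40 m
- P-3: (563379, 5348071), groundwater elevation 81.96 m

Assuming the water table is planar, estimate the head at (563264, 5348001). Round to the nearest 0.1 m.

Three-point gradient (reference P-1): Δ to P-2 = (100, -10, -0.44), Δ to P-3 = (170, -55, -0.88).
∂h/∂x = -0.004053, ∂h/∂y = +0.003474 (det = -3800).
h(563264, 5348001) = 82.84 + (-0.004053)·(55) + (+0.003474)·(-125) = 82.84 -0.223 -0.434 = 82.183 m.

82.2 m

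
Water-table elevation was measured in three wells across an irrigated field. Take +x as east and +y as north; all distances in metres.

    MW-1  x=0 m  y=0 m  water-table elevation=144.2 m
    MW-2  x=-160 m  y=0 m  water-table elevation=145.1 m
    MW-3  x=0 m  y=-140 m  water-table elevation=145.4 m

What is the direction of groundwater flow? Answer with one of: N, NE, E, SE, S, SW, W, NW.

∂h/∂x = (145.1 − 144.2) / (-160 − 0) = -0.005625
∂h/∂y = (145.4 − 144.2) / (-140 − 0) = -0.008571
Flow = −∇h = (+0.005625 east, +0.008571 north), which points northeast.

NE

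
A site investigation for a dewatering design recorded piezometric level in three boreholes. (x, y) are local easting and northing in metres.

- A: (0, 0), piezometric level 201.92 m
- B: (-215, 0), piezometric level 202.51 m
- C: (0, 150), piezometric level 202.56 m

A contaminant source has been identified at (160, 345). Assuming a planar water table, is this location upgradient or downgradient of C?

∂h/∂x = (202.51 − 201.92) / (-215 − 0) = -0.002744
∂h/∂y = (202.56 − 201.92) / (150 − 0) = +0.004267
Head at (160, 345) = 201.92 + (-0.002744)·(160) + (+0.004267)·(345) = 202.95 m.
That is higher than the 202.56 m at C, so the point is upgradient.

upgradient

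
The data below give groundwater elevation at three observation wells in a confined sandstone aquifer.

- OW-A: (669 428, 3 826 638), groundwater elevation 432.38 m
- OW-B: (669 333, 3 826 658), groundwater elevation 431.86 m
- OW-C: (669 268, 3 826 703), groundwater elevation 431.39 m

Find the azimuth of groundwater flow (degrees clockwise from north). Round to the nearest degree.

308°

Taking OW-A as reference: OW-B−OW-A = (-95, 20, -0.52); OW-C−OW-A = (-160, 65, -0.99).
Determinant of the coordinate differences = (-95)·65 − (-160)·20 = -2975.
∂h/∂x = [(-0.52)·65 − (-0.99)·20] / -2975 = +0.004706
∂h/∂y = [(-95)·(-0.99) − (-160)·(-0.52)] / -2975 = -0.003647
Flow direction (−∇h) has components (-0.004706 E, +0.003647 N).
Azimuth = atan2(E, N) = atan2(-0.004706, +0.003647) = 307.8° ≈ 308°.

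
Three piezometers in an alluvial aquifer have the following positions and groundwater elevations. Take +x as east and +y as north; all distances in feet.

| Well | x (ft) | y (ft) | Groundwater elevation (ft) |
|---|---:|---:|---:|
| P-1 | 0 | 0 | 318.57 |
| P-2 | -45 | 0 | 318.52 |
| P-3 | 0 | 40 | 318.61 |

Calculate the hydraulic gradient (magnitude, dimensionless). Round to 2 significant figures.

∂h/∂x = (318.52 − 318.57) / (-45 − 0) = +0.001111
∂h/∂y = (318.61 − 318.57) / (40 − 0) = +0.001000
|∇h| = √(0.001111² + 0.001000²) = 0.001495

0.0015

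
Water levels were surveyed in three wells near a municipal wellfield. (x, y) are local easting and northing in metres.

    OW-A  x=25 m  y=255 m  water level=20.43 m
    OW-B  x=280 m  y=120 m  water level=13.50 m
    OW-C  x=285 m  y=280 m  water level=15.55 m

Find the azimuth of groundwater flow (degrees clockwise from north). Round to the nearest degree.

124°

Taking OW-A as reference: OW-B−OW-A = (255, -135, -6.93); OW-C−OW-A = (260, 25, -4.88).
Determinant of the coordinate differences = 255·25 − 260·(-135) = 41475.
∂h/∂x = [(-6.93)·25 − (-4.88)·(-135)] / 41475 = -0.02006
∂h/∂y = [255·(-4.88) − 260·(-6.93)] / 41475 = +0.01344
Flow direction (−∇h) has components (+0.02006 E, -0.01344 N).
Azimuth = atan2(E, N) = atan2(+0.02006, -0.01344) = 123.8° ≈ 124°.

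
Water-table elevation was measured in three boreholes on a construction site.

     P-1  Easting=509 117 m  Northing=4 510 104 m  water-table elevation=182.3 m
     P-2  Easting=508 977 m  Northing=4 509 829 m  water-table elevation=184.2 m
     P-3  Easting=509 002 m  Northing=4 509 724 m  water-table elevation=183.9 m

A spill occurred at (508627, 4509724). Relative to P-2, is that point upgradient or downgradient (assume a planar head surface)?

upgradient

Differences from P-1: to P-2 (Δx, Δy, Δh) = (-140, -275, +1.9); to P-3 = (-115, -380, +1.6).
Determinant of the coordinate differences = (-140)·(-380) − (-115)·(-275) = 21575.
∂h/∂x = [(+1.9)·(-380) − (+1.6)·(-275)] / 21575 = -0.01307
∂h/∂y = [(-140)·(+1.6) − (-115)·(+1.9)] / 21575 = -0.0002549
Head at (508627, 4509724) = 182.3 + (-0.01307)·(-490) + (-0.0002549)·(-380) = 188.80 m.
That is higher than the 184.2 m at P-2, so the point is upgradient.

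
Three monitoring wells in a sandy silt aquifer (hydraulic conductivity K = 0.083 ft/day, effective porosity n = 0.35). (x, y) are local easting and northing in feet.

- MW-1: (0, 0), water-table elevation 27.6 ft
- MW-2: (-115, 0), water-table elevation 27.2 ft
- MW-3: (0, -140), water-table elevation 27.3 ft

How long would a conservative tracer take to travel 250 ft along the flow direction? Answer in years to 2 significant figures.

710 years

∂h/∂x = (27.2 − 27.6) / (-115 − 0) = +0.003478
∂h/∂y = (27.3 − 27.6) / (-140 − 0) = +0.002143
|∇h| = √(0.003478² + 0.002143²) = 0.004085
Seepage velocity v = K·i/n = 0.083 × 0.004085 / 0.35 = 0.0009687 ft/day.
t = 250 / 0.0009687 = 2.581e+05 days = 707 years.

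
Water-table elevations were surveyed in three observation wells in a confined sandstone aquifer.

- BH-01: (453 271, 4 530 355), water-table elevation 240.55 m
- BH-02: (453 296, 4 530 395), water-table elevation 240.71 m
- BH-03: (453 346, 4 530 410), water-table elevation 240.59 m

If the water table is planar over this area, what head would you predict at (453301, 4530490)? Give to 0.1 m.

241.3 m

Taking BH-01 as reference: BH-02−BH-01 = (25, 40, +0.16); BH-03−BH-01 = (75, 55, +0.04).
Solve a·Δx + b·Δy = Δh: det = 25·55 − 75·40 = -1625.
∂h/∂x = [(+0.16)·55 − (+0.04)·40] / -1625 = -0.004431
∂h/∂y = [25·(+0.04) − 75·(+0.16)] / -1625 = +0.006769
h(453301, 4530490) = 240.55 + (-0.004431)·(30) + (+0.006769)·(135) = 240.55 -0.133 +0.914 = 241.331 m.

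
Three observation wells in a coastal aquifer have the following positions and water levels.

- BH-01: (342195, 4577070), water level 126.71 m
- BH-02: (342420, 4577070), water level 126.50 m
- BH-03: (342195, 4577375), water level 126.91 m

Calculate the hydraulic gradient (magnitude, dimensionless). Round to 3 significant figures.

∂h/∂x = (126.50 − 126.71) / (342420 − 342195) = -0.0009333
∂h/∂y = (126.91 − 126.71) / (4577375 − 4577070) = +0.0006557
|∇h| = √(-0.0009333² + 0.0006557²) = 0.001141

0.00114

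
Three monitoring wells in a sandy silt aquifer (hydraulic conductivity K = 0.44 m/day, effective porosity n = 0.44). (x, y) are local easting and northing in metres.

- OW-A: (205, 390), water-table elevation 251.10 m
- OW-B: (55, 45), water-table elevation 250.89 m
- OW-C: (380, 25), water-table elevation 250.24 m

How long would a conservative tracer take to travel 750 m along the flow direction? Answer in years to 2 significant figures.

Differences from OW-A: to OW-B (Δx, Δy, Δh) = (-150, -345, -0.21); to OW-C = (175, -365, -0.86).
Determinant of the coordinate differences = (-150)·(-365) − 175·(-345) = 115125.
∂h/∂x = [(-0.21)·(-365) − (-0.86)·(-345)] / 115125 = -0.001911
∂h/∂y = [(-150)·(-0.86) − 175·(-0.21)] / 115125 = +0.001440
|∇h| = √(-0.001911² + 0.001440²) = 0.002393
Seepage velocity v = K·i/n = 0.44 × 0.002393 / 0.44 = 0.002393 m/day.
t = 750 / 0.002393 = 3.134e+05 days = 858 years.

860 years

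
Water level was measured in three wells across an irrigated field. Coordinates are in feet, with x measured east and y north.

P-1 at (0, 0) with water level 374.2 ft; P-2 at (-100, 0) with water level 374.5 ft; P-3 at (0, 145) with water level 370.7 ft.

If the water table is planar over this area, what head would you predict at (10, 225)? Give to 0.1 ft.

∂h/∂x = (374.5 − 374.2) / (-100 − 0) = -0.003000
∂h/∂y = (370.7 − 374.2) / (145 − 0) = -0.02414
h(10, 225) = 374.2 + (-0.003000)·(10) + (-0.02414)·(225) = 374.2 -0.030 -5.431 = 368.739 ft.

368.7 ft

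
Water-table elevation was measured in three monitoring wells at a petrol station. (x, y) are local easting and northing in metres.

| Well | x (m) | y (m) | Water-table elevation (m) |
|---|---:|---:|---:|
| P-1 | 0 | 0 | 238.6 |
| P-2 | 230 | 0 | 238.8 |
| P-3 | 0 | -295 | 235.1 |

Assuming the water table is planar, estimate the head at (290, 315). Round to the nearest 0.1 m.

242.6 m

∂h/∂x = (238.8 − 238.6) / (230 − 0) = +0.0008696
∂h/∂y = (235.1 − 238.6) / (-295 − 0) = +0.01186
h(290, 315) = 238.6 + (+0.0008696)·(290) + (+0.01186)·(315) = 238.6 +0.252 +3.737 = 242.589 m.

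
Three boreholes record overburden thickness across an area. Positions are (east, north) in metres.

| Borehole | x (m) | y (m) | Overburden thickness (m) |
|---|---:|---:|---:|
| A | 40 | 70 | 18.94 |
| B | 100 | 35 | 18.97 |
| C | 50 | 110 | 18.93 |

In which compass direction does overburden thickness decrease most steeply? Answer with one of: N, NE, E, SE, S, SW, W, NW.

NW

With d = a·x + b·y + c and A as origin, the differences give:
  60·a + (-35)·b = +0.03
  10·a + 40·b = -0.01
Eliminate b (×40 and ×(-35), subtract): 2750·a = 0.850 → a = ∂d/∂x = +0.0003091
Back-substitute: b = ∂d/∂y = -0.0003273.
Steepest decrease is along −∇f = (-0.0003091 E, +0.0003273 N) → northwest.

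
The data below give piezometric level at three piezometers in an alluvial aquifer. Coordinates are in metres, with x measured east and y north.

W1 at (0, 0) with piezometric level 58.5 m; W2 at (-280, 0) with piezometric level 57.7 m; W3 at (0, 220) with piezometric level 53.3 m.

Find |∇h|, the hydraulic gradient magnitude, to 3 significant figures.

0.0238

∂h/∂x = (57.7 − 58.5) / (-280 − 0) = +0.002857
∂h/∂y = (53.3 − 58.5) / (220 − 0) = -0.02364
|∇h| = √(0.002857² + -0.02364²) = 0.02381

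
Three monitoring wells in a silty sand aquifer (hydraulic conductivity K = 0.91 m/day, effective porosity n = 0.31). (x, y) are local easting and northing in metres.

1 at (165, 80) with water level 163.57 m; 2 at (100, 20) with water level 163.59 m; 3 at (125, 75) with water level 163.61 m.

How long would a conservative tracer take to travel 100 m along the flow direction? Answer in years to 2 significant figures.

Taking 1 as reference: 2−1 = (-65, -60, +0.02); 3−1 = (-40, -5, +0.04).
Solve a·Δx + b·Δy = Δh: det = (-65)·(-5) − (-40)·(-60) = -2075.
∂h/∂x = [(+0.02)·(-5) − (+0.04)·(-60)] / -2075 = -0.001108
∂h/∂y = [(-65)·(+0.04) − (-40)·(+0.02)] / -2075 = +0.0008675
|∇h| = √(-0.001108² + 0.0008675²) = 0.001407
Seepage velocity v = K·i/n = 0.91 × 0.001407 / 0.31 = 0.00413 m/day.
t = 100 / 0.00413 = 2.421e+04 days = 66.3 years.

66 years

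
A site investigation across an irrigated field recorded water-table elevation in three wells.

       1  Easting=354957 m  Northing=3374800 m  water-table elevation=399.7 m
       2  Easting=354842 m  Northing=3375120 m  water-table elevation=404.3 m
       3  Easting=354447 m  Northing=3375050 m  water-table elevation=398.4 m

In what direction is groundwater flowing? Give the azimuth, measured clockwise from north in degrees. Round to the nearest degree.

With h = a·x + b·y + c and 1 as origin, the differences give:
  (-115)·a + 320·b = +4.6
  (-510)·a + 250·b = -1.3
Eliminate b (×250 and ×320, subtract): 134450·a = 1566.00 → a = ∂h/∂x = +0.01165
Back-substitute: b = ∂h/∂y = +0.01856.
Flow direction (−∇h) has components (-0.01165 E, -0.01856 N).
Azimuth = atan2(E, N) = atan2(-0.01165, -0.01856) = 212.1° ≈ 212°.

212°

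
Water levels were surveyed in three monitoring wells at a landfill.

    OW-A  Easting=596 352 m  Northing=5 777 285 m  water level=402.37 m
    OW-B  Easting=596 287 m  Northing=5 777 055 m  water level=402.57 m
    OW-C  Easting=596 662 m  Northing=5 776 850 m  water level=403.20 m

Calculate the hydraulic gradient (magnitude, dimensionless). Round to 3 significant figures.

Taking OW-A as reference: OW-B−OW-A = (-65, -230, +0.20); OW-C−OW-A = (310, -435, +0.83).
Solve a·Δx + b·Δy = Δh: det = (-65)·(-435) − 310·(-230) = 99575.
∂h/∂x = [(+0.20)·(-435) − (+0.83)·(-230)] / 99575 = +0.001043
∂h/∂y = [(-65)·(+0.83) − 310·(+0.20)] / 99575 = -0.001164
|∇h| = √(0.001043² + -0.001164²) = 0.001563

0.00156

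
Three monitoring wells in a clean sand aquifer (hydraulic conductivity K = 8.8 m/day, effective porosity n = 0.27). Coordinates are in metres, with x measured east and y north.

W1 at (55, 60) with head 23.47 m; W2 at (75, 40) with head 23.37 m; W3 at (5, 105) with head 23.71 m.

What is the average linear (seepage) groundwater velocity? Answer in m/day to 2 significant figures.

0.12 m/day

Differences from W1: to W2 (Δx, Δy, Δh) = (20, -20, -0.10); to W3 = (-50, 45, +0.24).
Determinant of the coordinate differences = 20·45 − (-50)·(-20) = -100.
∂h/∂x = [(-0.10)·45 − (+0.24)·(-20)] / -100 = -0.003000
∂h/∂y = [20·(+0.24) − (-50)·(-0.10)] / -100 = +0.002000
|∇h| = √(-0.003000² + 0.002000²) = 0.003606
Seepage velocity v = K·i/n = 8.8 × 0.003606 / 0.27 = 0.1175 m/day.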